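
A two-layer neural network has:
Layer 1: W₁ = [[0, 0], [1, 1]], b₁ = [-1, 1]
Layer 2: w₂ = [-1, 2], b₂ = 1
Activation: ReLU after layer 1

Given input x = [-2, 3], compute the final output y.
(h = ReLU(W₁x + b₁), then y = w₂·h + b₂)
y = 5

Layer 1 pre-activation: z₁ = [-1, 2]
After ReLU: h = [0, 2]
Layer 2 output: y = -1×0 + 2×2 + 1 = 5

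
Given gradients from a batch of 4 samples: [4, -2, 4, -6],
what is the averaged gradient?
Average gradient = 0

Average = (1/4)(4 + -2 + 4 + -6) = 0/4 = 0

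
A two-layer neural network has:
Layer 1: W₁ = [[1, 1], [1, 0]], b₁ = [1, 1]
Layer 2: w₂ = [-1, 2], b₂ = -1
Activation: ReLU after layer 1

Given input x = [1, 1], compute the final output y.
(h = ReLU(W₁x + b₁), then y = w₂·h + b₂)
y = 0

Layer 1 pre-activation: z₁ = [3, 2]
After ReLU: h = [3, 2]
Layer 2 output: y = -1×3 + 2×2 + -1 = 0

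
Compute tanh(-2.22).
-0.9767

tanh(-2.22) = (e^(-2.22) - e^(2.22))/(e^(-2.22) + e^(2.22)) = -0.9767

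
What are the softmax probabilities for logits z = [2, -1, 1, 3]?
p = [0.2418, 0.012, 0.0889, 0.6572]

exp(z) = [7.389, 0.3679, 2.718, 20.09]
Sum = 30.56
p = [0.2418, 0.012, 0.0889, 0.6572]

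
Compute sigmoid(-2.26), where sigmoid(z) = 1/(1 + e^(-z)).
0.09449

sigmoid(-2.26) = 1/(1 + e^(2.26)) = 1/(1 + 9.583) = 0.09449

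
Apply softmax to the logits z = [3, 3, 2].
p = [0.4223, 0.4223, 0.1554]

exp(z) = [20.09, 20.09, 7.389]
Sum = 47.56
p = [0.4223, 0.4223, 0.1554]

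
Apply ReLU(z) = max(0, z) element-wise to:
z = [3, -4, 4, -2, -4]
h = [3, 0, 4, 0, 0]

ReLU applied element-wise: max(0,3)=3, max(0,-4)=0, max(0,4)=4, max(0,-2)=0, max(0,-4)=0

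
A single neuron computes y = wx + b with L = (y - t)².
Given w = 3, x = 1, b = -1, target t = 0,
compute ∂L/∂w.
∂L/∂w = 4

y = wx + b = (3)(1) + -1 = 2
∂L/∂y = 2(y - t) = 2(2 - 0) = 4
∂y/∂w = x = 1
∂L/∂w = ∂L/∂y · ∂y/∂w = 4 × 1 = 4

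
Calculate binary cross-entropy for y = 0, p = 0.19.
L = 0.2107

L = -0·log(0.19) - 1·log(0.81) = -log(0.81) = 0.2107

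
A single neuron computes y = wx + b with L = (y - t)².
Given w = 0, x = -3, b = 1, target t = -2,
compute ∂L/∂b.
∂L/∂b = 6

y = wx + b = (0)(-3) + 1 = 1
∂L/∂y = 2(y - t) = 2(1 - -2) = 6
∂y/∂b = 1
∂L/∂b = ∂L/∂y · ∂y/∂b = 6 × 1 = 6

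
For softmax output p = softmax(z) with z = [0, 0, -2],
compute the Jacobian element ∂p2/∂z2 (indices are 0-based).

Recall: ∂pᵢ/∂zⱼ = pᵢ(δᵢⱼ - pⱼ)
∂p2/∂z2 = 0.05936

p = softmax(z) = [0.4683, 0.4683, 0.06338]
p2 = 0.06338

∂p2/∂z2 = p2(1 - p2) = 0.06338 × (1 - 0.06338) = 0.05936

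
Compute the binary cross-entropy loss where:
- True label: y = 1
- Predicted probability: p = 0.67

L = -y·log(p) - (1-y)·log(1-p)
L = 0.4005

L = -1·log(0.67) - 0·log(0.33) = -log(0.67) = 0.4005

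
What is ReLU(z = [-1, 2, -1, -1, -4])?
h = [0, 2, 0, 0, 0]

ReLU applied element-wise: max(0,-1)=0, max(0,2)=2, max(0,-1)=0, max(0,-1)=0, max(0,-4)=0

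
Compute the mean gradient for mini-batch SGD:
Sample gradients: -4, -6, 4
Average gradient = -2

Average = (1/3)(-4 + -6 + 4) = -6/3 = -2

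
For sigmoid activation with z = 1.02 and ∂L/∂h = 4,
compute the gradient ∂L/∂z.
∂L/∂z = 0.7792

σ(1.02) = 0.735
σ'(1.02) = σ(1.02)(1 - σ(1.02)) = 0.735 × 0.265 = 0.1948
∂L/∂z = ∂L/∂h · σ'(z) = 4 × 0.1948 = 0.7792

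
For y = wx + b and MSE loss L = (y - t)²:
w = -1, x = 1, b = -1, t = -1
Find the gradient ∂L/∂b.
∂L/∂b = -2

y = wx + b = (-1)(1) + -1 = -2
∂L/∂y = 2(y - t) = 2(-2 - -1) = -2
∂y/∂b = 1
∂L/∂b = ∂L/∂y · ∂y/∂b = -2 × 1 = -2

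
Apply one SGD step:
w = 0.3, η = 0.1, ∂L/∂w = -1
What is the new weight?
w_new = 0.4

w_new = w - η·∂L/∂w = 0.3 - 0.1×(-1) = 0.3 - (-0.1) = 0.4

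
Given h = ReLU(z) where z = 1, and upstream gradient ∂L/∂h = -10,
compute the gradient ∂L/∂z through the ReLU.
∂L/∂z = -10

h = ReLU(1) = 1
Since z > 0: ∂h/∂z = 1
∂L/∂z = ∂L/∂h · ∂h/∂z = -10 × 1 = -10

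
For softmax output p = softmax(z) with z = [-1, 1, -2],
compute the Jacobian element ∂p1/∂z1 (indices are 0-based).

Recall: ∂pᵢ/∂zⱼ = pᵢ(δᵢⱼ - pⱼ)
∂p1/∂z1 = 0.1318

p = softmax(z) = [0.1142, 0.8438, 0.04201]
p1 = 0.8438

∂p1/∂z1 = p1(1 - p1) = 0.8438 × (1 - 0.8438) = 0.1318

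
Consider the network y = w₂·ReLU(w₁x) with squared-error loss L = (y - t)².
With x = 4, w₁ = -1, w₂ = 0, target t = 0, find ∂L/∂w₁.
∂L/∂w₁ = 0

Forward pass:
z = w₁x = -1×4 = -4
h = ReLU(-4) = 0
y = w₂h = 0×0 = 0

Backward pass:
∂L/∂y = 2(y - t) = 2(0 - 0) = 0
∂y/∂h = w₂ = 0
∂h/∂z = 0 (ReLU derivative)
∂z/∂w₁ = x = 4

∂L/∂w₁ = 0 × 0 × 0 × 4 = 0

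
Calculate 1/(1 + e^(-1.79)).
0.8569

sigmoid(1.79) = 1/(1 + e^(-1.79)) = 1/(1 + 0.167) = 0.8569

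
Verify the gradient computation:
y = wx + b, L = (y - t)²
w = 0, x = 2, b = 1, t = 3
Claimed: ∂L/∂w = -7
Incorrect

y = (0)(2) + 1 = 1
∂L/∂y = 2(y - t) = 2(1 - 3) = -4
∂y/∂w = x = 2
∂L/∂w = -4 × 2 = -8

Claimed value: -7
Incorrect: The correct gradient is -8.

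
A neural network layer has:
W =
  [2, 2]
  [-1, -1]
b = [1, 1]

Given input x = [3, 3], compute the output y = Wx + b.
y = [13, -5]

Wx = [2×3 + 2×3, -1×3 + -1×3]
   = [12, -6]
y = Wx + b = [12 + 1, -6 + 1] = [13, -5]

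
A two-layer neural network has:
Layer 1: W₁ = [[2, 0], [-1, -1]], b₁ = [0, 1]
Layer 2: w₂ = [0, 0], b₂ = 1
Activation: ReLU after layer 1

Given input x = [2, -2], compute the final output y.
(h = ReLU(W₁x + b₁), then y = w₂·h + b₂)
y = 1

Layer 1 pre-activation: z₁ = [4, 1]
After ReLU: h = [4, 1]
Layer 2 output: y = 0×4 + 0×1 + 1 = 1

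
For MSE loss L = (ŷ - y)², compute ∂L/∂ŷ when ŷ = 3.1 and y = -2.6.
∂L/∂ŷ = 11.4

∂L/∂ŷ = 2(ŷ - y) = 2(3.1 - -2.6) = 2(5.7) = 11.4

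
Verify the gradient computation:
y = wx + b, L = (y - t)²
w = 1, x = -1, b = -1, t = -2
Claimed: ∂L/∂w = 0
Correct

y = (1)(-1) + -1 = -2
∂L/∂y = 2(y - t) = 2(-2 - -2) = 0
∂y/∂w = x = -1
∂L/∂w = 0 × -1 = 0

Claimed value: 0
Correct: The correct gradient is 0.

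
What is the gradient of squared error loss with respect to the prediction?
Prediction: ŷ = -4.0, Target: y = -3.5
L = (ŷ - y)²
∂L/∂ŷ = -1.0

∂L/∂ŷ = 2(ŷ - y) = 2(-4.0 - -3.5) = 2(-0.5) = -1.0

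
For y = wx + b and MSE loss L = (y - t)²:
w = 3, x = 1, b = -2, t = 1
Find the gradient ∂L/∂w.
∂L/∂w = 0

y = wx + b = (3)(1) + -2 = 1
∂L/∂y = 2(y - t) = 2(1 - 1) = 0
∂y/∂w = x = 1
∂L/∂w = ∂L/∂y · ∂y/∂w = 0 × 1 = 0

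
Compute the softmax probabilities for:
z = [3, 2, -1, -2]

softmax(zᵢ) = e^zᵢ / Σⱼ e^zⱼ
p = [0.7179, 0.2641, 0.0131, 0.0048]

exp(z) = [20.09, 7.389, 0.3679, 0.1353]
Sum = 27.98
p = [0.7179, 0.2641, 0.0131, 0.0048]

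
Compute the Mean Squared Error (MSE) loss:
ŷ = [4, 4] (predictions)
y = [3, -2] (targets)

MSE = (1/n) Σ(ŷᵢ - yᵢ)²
MSE = 18.5

MSE = (1/2)((4-3)² + (4--2)²) = (1/2)(1 + 36) = 18.5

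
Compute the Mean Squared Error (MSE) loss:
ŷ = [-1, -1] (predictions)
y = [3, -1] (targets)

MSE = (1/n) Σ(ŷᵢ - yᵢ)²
MSE = 8

MSE = (1/2)((-1-3)² + (-1--1)²) = (1/2)(16 + 0) = 8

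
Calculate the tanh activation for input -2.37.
-0.9827

tanh(-2.37) = (e^(-2.37) - e^(2.37))/(e^(-2.37) + e^(2.37)) = -0.9827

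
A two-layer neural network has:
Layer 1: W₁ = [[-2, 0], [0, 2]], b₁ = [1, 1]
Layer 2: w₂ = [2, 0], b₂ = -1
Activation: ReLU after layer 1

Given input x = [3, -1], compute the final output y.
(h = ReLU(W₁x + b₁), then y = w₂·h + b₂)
y = -1

Layer 1 pre-activation: z₁ = [-5, -1]
After ReLU: h = [0, 0]
Layer 2 output: y = 2×0 + 0×0 + -1 = -1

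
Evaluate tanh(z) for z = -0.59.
-0.5299

tanh(-0.59) = (e^(-0.59) - e^(0.59))/(e^(-0.59) + e^(0.59)) = -0.5299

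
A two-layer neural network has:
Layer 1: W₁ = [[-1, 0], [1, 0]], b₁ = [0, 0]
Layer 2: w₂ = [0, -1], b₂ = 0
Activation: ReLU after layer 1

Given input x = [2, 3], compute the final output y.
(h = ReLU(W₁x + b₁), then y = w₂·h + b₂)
y = -2

Layer 1 pre-activation: z₁ = [-2, 2]
After ReLU: h = [0, 2]
Layer 2 output: y = 0×0 + -1×2 + 0 = -2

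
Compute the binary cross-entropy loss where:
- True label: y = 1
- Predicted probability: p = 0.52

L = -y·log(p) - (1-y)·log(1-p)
L = 0.6539

L = -1·log(0.52) - 0·log(0.48) = -log(0.52) = 0.6539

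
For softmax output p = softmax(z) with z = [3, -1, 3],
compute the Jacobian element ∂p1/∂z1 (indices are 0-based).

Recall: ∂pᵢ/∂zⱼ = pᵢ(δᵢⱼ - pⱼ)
∂p1/∂z1 = 0.008992

p = softmax(z) = [0.4955, 0.009075, 0.4955]
p1 = 0.009075

∂p1/∂z1 = p1(1 - p1) = 0.009075 × (1 - 0.009075) = 0.008992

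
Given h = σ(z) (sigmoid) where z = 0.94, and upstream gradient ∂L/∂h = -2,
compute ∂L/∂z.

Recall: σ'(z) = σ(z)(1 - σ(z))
∂L/∂z = -0.404

σ(0.94) = 0.7191
σ'(0.94) = σ(0.94)(1 - σ(0.94)) = 0.7191 × 0.2809 = 0.202
∂L/∂z = ∂L/∂h · σ'(z) = -2 × 0.202 = -0.404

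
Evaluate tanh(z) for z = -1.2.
-0.8337

tanh(-1.2) = (e^(-1.2) - e^(1.2))/(e^(-1.2) + e^(1.2)) = -0.8337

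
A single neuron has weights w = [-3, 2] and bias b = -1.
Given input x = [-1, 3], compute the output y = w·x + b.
y = 8

y = (-3)(-1) + (2)(3) + -1 = 8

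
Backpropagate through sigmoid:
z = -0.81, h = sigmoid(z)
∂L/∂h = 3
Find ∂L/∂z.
∂L/∂z = 0.6393

σ(-0.81) = 0.3079
σ'(-0.81) = σ(-0.81)(1 - σ(-0.81)) = 0.3079 × 0.6921 = 0.2131
∂L/∂z = ∂L/∂h · σ'(z) = 3 × 0.2131 = 0.6393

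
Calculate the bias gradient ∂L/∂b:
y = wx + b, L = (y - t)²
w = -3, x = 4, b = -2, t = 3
∂L/∂b = -34

y = wx + b = (-3)(4) + -2 = -14
∂L/∂y = 2(y - t) = 2(-14 - 3) = -34
∂y/∂b = 1
∂L/∂b = ∂L/∂y · ∂y/∂b = -34 × 1 = -34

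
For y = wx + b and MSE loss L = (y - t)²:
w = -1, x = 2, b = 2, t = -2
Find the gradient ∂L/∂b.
∂L/∂b = 4

y = wx + b = (-1)(2) + 2 = 0
∂L/∂y = 2(y - t) = 2(0 - -2) = 4
∂y/∂b = 1
∂L/∂b = ∂L/∂y · ∂y/∂b = 4 × 1 = 4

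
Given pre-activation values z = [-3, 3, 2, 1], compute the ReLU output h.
h = [0, 3, 2, 1]

ReLU applied element-wise: max(0,-3)=0, max(0,3)=3, max(0,2)=2, max(0,1)=1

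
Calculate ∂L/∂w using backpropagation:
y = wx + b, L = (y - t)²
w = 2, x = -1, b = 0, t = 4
∂L/∂w = 12

y = wx + b = (2)(-1) + 0 = -2
∂L/∂y = 2(y - t) = 2(-2 - 4) = -12
∂y/∂w = x = -1
∂L/∂w = ∂L/∂y · ∂y/∂w = -12 × -1 = 12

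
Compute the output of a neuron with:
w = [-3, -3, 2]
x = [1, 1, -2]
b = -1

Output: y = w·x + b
y = -11

y = (-3)(1) + (-3)(1) + (2)(-2) + -1 = -11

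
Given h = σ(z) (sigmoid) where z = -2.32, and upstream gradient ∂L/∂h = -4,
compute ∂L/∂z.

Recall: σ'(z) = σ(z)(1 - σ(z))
∂L/∂z = -0.3259

σ(-2.32) = 0.08948
σ'(-2.32) = σ(-2.32)(1 - σ(-2.32)) = 0.08948 × 0.9105 = 0.08147
∂L/∂z = ∂L/∂h · σ'(z) = -4 × 0.08147 = -0.3259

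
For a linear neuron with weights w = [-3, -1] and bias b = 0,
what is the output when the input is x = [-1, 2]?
y = 1

y = (-3)(-1) + (-1)(2) + 0 = 1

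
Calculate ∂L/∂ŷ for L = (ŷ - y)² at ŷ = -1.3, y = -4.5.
∂L/∂ŷ = 6.4

∂L/∂ŷ = 2(ŷ - y) = 2(-1.3 - -4.5) = 2(3.2) = 6.4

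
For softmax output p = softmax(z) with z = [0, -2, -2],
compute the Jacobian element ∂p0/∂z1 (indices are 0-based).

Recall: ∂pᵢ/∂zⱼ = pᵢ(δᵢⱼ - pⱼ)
∂p0/∂z1 = -0.08382

p = softmax(z) = [0.787, 0.1065, 0.1065]
p0 = 0.787, p1 = 0.1065

∂p0/∂z1 = -p0 × p1 = -0.787 × 0.1065 = -0.08382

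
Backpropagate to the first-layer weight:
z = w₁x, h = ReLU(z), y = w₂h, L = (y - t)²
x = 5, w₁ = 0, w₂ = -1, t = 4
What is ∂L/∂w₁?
∂L/∂w₁ = 0

Forward pass:
z = w₁x = 0×5 = 0
h = ReLU(0) = 0
y = w₂h = -1×0 = 0

Backward pass:
∂L/∂y = 2(y - t) = 2(0 - 4) = -8
∂y/∂h = w₂ = -1
∂h/∂z = 0 (ReLU derivative)
∂z/∂w₁ = x = 5

∂L/∂w₁ = -8 × -1 × 0 × 5 = 0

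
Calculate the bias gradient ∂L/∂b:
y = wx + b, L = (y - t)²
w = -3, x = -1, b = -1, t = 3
∂L/∂b = -2

y = wx + b = (-3)(-1) + -1 = 2
∂L/∂y = 2(y - t) = 2(2 - 3) = -2
∂y/∂b = 1
∂L/∂b = ∂L/∂y · ∂y/∂b = -2 × 1 = -2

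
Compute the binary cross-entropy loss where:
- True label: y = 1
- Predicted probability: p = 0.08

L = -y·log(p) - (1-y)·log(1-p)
L = 2.526

L = -1·log(0.08) - 0·log(0.92) = -log(0.08) = 2.526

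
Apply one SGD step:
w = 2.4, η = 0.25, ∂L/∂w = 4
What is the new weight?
w_new = 1.4

w_new = w - η·∂L/∂w = 2.4 - 0.25×(4) = 2.4 - (1) = 1.4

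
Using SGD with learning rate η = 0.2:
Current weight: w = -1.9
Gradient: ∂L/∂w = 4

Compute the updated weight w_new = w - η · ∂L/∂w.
w_new = -2.7

w_new = w - η·∂L/∂w = -1.9 - 0.2×(4) = -1.9 - (0.8) = -2.7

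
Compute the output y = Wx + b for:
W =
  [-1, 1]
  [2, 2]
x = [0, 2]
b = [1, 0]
y = [3, 4]

Wx = [-1×0 + 1×2, 2×0 + 2×2]
   = [2, 4]
y = Wx + b = [2 + 1, 4 + 0] = [3, 4]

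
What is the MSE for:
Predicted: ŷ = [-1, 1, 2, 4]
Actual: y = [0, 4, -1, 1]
MSE = 7

MSE = (1/4)((-1-0)² + (1-4)² + (2--1)² + (4-1)²) = (1/4)(1 + 9 + 9 + 9) = 7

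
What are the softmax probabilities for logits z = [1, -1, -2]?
p = [0.8438, 0.1142, 0.042]

exp(z) = [2.718, 0.3679, 0.1353]
Sum = 3.221
p = [0.8438, 0.1142, 0.042]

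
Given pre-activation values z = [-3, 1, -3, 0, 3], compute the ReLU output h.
h = [0, 1, 0, 0, 3]

ReLU applied element-wise: max(0,-3)=0, max(0,1)=1, max(0,-3)=0, max(0,0)=0, max(0,3)=3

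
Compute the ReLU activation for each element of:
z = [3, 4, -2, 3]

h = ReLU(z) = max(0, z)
h = [3, 4, 0, 3]

ReLU applied element-wise: max(0,3)=3, max(0,4)=4, max(0,-2)=0, max(0,3)=3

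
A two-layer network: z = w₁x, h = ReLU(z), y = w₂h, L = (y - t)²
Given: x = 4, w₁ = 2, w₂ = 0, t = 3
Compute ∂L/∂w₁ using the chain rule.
∂L/∂w₁ = 0

Forward pass:
z = w₁x = 2×4 = 8
h = ReLU(8) = 8
y = w₂h = 0×8 = 0

Backward pass:
∂L/∂y = 2(y - t) = 2(0 - 3) = -6
∂y/∂h = w₂ = 0
∂h/∂z = 1 (ReLU derivative)
∂z/∂w₁ = x = 4

∂L/∂w₁ = -6 × 0 × 1 × 4 = 0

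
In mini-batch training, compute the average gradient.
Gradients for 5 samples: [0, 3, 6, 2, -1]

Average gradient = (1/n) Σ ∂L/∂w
Average gradient = 2

Average = (1/5)(0 + 3 + 6 + 2 + -1) = 10/5 = 2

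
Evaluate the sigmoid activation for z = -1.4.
0.1978

sigmoid(-1.4) = 1/(1 + e^(1.4)) = 1/(1 + 4.055) = 0.1978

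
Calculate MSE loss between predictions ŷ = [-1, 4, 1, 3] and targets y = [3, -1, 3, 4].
MSE = 11.5

MSE = (1/4)((-1-3)² + (4--1)² + (1-3)² + (3-4)²) = (1/4)(16 + 25 + 4 + 1) = 11.5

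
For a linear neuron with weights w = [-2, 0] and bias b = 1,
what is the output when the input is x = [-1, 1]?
y = 3

y = (-2)(-1) + (0)(1) + 1 = 3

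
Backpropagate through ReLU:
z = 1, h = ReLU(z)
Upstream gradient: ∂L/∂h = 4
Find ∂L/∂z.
∂L/∂z = 4

h = ReLU(1) = 1
Since z > 0: ∂h/∂z = 1
∂L/∂z = ∂L/∂h · ∂h/∂z = 4 × 1 = 4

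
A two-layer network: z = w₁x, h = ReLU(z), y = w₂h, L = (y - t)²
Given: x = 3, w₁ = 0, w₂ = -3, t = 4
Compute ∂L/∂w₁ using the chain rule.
∂L/∂w₁ = 0

Forward pass:
z = w₁x = 0×3 = 0
h = ReLU(0) = 0
y = w₂h = -3×0 = 0

Backward pass:
∂L/∂y = 2(y - t) = 2(0 - 4) = -8
∂y/∂h = w₂ = -3
∂h/∂z = 0 (ReLU derivative)
∂z/∂w₁ = x = 3

∂L/∂w₁ = -8 × -3 × 0 × 3 = 0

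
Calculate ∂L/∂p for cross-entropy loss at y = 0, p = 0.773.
∂L/∂p = 4.405

∂L/∂p = -y/p + (1-y)/(1-p) = 0 + 1/0.227 = 4.405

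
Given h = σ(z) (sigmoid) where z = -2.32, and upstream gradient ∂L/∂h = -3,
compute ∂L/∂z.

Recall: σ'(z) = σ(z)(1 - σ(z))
∂L/∂z = -0.2444

σ(-2.32) = 0.08948
σ'(-2.32) = σ(-2.32)(1 - σ(-2.32)) = 0.08948 × 0.9105 = 0.08147
∂L/∂z = ∂L/∂h · σ'(z) = -3 × 0.08147 = -0.2444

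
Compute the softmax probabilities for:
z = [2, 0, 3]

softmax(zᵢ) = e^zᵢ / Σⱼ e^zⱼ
p = [0.2595, 0.0351, 0.7054]

exp(z) = [7.389, 1, 20.09]
Sum = 28.47
p = [0.2595, 0.0351, 0.7054]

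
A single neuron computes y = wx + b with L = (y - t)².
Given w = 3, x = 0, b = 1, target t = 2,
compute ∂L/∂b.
∂L/∂b = -2

y = wx + b = (3)(0) + 1 = 1
∂L/∂y = 2(y - t) = 2(1 - 2) = -2
∂y/∂b = 1
∂L/∂b = ∂L/∂y · ∂y/∂b = -2 × 1 = -2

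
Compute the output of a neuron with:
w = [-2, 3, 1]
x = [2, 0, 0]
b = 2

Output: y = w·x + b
y = -2

y = (-2)(2) + (3)(0) + (1)(0) + 2 = -2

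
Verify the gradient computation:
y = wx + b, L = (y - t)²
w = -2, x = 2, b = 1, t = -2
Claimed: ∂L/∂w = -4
Correct

y = (-2)(2) + 1 = -3
∂L/∂y = 2(y - t) = 2(-3 - -2) = -2
∂y/∂w = x = 2
∂L/∂w = -2 × 2 = -4

Claimed value: -4
Correct: The correct gradient is -4.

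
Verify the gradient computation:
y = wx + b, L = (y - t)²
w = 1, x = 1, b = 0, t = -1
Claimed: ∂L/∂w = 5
Incorrect

y = (1)(1) + 0 = 1
∂L/∂y = 2(y - t) = 2(1 - -1) = 4
∂y/∂w = x = 1
∂L/∂w = 4 × 1 = 4

Claimed value: 5
Incorrect: The correct gradient is 4.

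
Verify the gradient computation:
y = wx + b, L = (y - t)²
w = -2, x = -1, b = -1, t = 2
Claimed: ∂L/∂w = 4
Incorrect

y = (-2)(-1) + -1 = 1
∂L/∂y = 2(y - t) = 2(1 - 2) = -2
∂y/∂w = x = -1
∂L/∂w = -2 × -1 = 2

Claimed value: 4
Incorrect: The correct gradient is 2.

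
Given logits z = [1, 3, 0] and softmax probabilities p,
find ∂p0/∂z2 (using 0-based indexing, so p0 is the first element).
∂p0/∂z2 = -0.004797

p = softmax(z) = [0.1142, 0.8438, 0.04201]
p0 = 0.1142, p2 = 0.04201

∂p0/∂z2 = -p0 × p2 = -0.1142 × 0.04201 = -0.004797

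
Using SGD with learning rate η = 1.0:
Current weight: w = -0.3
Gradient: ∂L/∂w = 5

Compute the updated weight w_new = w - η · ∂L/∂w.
w_new = -5.3

w_new = w - η·∂L/∂w = -0.3 - 1.0×(5) = -0.3 - (5) = -5.3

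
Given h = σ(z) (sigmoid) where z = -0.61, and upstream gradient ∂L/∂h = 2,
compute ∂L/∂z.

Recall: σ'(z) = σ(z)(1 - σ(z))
∂L/∂z = 0.4562

σ(-0.61) = 0.3521
σ'(-0.61) = σ(-0.61)(1 - σ(-0.61)) = 0.3521 × 0.6479 = 0.2281
∂L/∂z = ∂L/∂h · σ'(z) = 2 × 0.2281 = 0.4562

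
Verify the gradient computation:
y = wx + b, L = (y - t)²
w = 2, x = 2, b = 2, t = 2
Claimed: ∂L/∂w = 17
Incorrect

y = (2)(2) + 2 = 6
∂L/∂y = 2(y - t) = 2(6 - 2) = 8
∂y/∂w = x = 2
∂L/∂w = 8 × 2 = 16

Claimed value: 17
Incorrect: The correct gradient is 16.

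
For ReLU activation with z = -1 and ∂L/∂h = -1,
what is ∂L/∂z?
∂L/∂z = 0

h = ReLU(-1) = 0
Since z < 0: ∂h/∂z = 0
∂L/∂z = ∂L/∂h · ∂h/∂z = -1 × 0 = 0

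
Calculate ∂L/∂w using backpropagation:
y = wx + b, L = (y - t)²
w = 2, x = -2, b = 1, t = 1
∂L/∂w = 16

y = wx + b = (2)(-2) + 1 = -3
∂L/∂y = 2(y - t) = 2(-3 - 1) = -8
∂y/∂w = x = -2
∂L/∂w = ∂L/∂y · ∂y/∂w = -8 × -2 = 16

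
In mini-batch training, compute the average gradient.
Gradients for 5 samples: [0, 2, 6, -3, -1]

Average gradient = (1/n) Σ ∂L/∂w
Average gradient = 0.8

Average = (1/5)(0 + 2 + 6 + -3 + -1) = 4/5 = 0.8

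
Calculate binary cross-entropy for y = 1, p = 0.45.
L = 0.7985

L = -1·log(0.45) - 0·log(0.55) = -log(0.45) = 0.7985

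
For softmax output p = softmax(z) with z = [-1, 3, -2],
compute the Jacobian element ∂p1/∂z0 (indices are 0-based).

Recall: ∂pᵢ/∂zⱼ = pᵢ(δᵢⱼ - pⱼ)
∂p1/∂z0 = -0.01743

p = softmax(z) = [0.01787, 0.9756, 0.006573]
p1 = 0.9756, p0 = 0.01787

∂p1/∂z0 = -p1 × p0 = -0.9756 × 0.01787 = -0.01743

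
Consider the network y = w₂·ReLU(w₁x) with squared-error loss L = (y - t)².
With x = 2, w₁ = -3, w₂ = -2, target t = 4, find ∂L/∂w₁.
∂L/∂w₁ = 0

Forward pass:
z = w₁x = -3×2 = -6
h = ReLU(-6) = 0
y = w₂h = -2×0 = 0

Backward pass:
∂L/∂y = 2(y - t) = 2(0 - 4) = -8
∂y/∂h = w₂ = -2
∂h/∂z = 0 (ReLU derivative)
∂z/∂w₁ = x = 2

∂L/∂w₁ = -8 × -2 × 0 × 2 = 0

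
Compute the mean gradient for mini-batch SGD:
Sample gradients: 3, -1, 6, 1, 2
Average gradient = 2.2

Average = (1/5)(3 + -1 + 6 + 1 + 2) = 11/5 = 2.2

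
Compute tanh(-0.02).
-0.02

tanh(-0.02) = (e^(-0.02) - e^(0.02))/(e^(-0.02) + e^(0.02)) = -0.02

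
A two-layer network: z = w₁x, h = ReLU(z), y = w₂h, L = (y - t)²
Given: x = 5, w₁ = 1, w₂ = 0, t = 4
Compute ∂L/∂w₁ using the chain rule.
∂L/∂w₁ = 0

Forward pass:
z = w₁x = 1×5 = 5
h = ReLU(5) = 5
y = w₂h = 0×5 = 0

Backward pass:
∂L/∂y = 2(y - t) = 2(0 - 4) = -8
∂y/∂h = w₂ = 0
∂h/∂z = 1 (ReLU derivative)
∂z/∂w₁ = x = 5

∂L/∂w₁ = -8 × 0 × 1 × 5 = 0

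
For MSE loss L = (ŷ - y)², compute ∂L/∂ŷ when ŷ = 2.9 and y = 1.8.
∂L/∂ŷ = 2.2

∂L/∂ŷ = 2(ŷ - y) = 2(2.9 - 1.8) = 2(1.1) = 2.2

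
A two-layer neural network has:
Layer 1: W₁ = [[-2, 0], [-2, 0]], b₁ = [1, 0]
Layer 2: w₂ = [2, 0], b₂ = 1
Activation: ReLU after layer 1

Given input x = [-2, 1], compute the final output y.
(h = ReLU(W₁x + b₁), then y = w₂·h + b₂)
y = 11

Layer 1 pre-activation: z₁ = [5, 4]
After ReLU: h = [5, 4]
Layer 2 output: y = 2×5 + 0×4 + 1 = 11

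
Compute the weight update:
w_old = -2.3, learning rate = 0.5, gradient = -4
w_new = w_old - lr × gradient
w_new = -0.3

w_new = w - η·∂L/∂w = -2.3 - 0.5×(-4) = -2.3 - (-2) = -0.3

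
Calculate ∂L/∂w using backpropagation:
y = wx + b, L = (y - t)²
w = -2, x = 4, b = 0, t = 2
∂L/∂w = -80

y = wx + b = (-2)(4) + 0 = -8
∂L/∂y = 2(y - t) = 2(-8 - 2) = -20
∂y/∂w = x = 4
∂L/∂w = ∂L/∂y · ∂y/∂w = -20 × 4 = -80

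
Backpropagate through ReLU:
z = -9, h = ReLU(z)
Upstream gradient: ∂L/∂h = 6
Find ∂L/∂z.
∂L/∂z = 0

h = ReLU(-9) = 0
Since z < 0: ∂h/∂z = 0
∂L/∂z = ∂L/∂h · ∂h/∂z = 6 × 0 = 0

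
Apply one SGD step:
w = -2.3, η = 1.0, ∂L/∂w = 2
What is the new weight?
w_new = -4.3

w_new = w - η·∂L/∂w = -2.3 - 1.0×(2) = -2.3 - (2) = -4.3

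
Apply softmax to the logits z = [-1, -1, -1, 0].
p = [0.1749, 0.1749, 0.1749, 0.4754]

exp(z) = [0.3679, 0.3679, 0.3679, 1]
Sum = 2.104
p = [0.1749, 0.1749, 0.1749, 0.4754]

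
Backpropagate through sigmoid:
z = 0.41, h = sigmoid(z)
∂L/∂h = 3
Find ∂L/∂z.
∂L/∂z = 0.7193

σ(0.41) = 0.6011
σ'(0.41) = σ(0.41)(1 - σ(0.41)) = 0.6011 × 0.3989 = 0.2398
∂L/∂z = ∂L/∂h · σ'(z) = 3 × 0.2398 = 0.7193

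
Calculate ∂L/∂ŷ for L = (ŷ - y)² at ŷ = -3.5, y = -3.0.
∂L/∂ŷ = -1.0

∂L/∂ŷ = 2(ŷ - y) = 2(-3.5 - -3.0) = 2(-0.5) = -1.0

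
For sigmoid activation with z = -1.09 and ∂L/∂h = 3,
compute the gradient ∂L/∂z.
∂L/∂z = 0.5649

σ(-1.09) = 0.2516
σ'(-1.09) = σ(-1.09)(1 - σ(-1.09)) = 0.2516 × 0.7484 = 0.1883
∂L/∂z = ∂L/∂h · σ'(z) = 3 × 0.1883 = 0.5649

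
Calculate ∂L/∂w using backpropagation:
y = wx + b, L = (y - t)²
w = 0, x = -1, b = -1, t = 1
∂L/∂w = 4

y = wx + b = (0)(-1) + -1 = -1
∂L/∂y = 2(y - t) = 2(-1 - 1) = -4
∂y/∂w = x = -1
∂L/∂w = ∂L/∂y · ∂y/∂w = -4 × -1 = 4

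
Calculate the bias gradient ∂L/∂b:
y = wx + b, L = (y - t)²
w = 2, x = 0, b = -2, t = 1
∂L/∂b = -6

y = wx + b = (2)(0) + -2 = -2
∂L/∂y = 2(y - t) = 2(-2 - 1) = -6
∂y/∂b = 1
∂L/∂b = ∂L/∂y · ∂y/∂b = -6 × 1 = -6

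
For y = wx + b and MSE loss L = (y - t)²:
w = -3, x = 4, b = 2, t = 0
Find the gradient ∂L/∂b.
∂L/∂b = -20

y = wx + b = (-3)(4) + 2 = -10
∂L/∂y = 2(y - t) = 2(-10 - 0) = -20
∂y/∂b = 1
∂L/∂b = ∂L/∂y · ∂y/∂b = -20 × 1 = -20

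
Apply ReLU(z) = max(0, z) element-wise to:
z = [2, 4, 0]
h = [2, 4, 0]

ReLU applied element-wise: max(0,2)=2, max(0,4)=4, max(0,0)=0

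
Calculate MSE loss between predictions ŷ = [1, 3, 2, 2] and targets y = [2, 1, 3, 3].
MSE = 1.75

MSE = (1/4)((1-2)² + (3-1)² + (2-3)² + (2-3)²) = (1/4)(1 + 4 + 1 + 1) = 1.75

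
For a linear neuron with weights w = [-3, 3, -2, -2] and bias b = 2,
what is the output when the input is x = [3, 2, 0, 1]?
y = -3

y = (-3)(3) + (3)(2) + (-2)(0) + (-2)(1) + 2 = -3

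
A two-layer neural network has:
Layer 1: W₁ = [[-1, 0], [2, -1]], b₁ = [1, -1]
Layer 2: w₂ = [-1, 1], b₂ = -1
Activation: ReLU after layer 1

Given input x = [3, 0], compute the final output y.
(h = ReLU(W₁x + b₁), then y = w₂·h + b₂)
y = 4

Layer 1 pre-activation: z₁ = [-2, 5]
After ReLU: h = [0, 5]
Layer 2 output: y = -1×0 + 1×5 + -1 = 4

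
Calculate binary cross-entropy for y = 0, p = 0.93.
L = 2.659

L = -0·log(0.93) - 1·log(0.07) = -log(0.07) = 2.659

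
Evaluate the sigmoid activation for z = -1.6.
0.168

sigmoid(-1.6) = 1/(1 + e^(1.6)) = 1/(1 + 4.953) = 0.168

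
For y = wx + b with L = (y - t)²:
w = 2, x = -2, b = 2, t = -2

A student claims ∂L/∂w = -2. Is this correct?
Incorrect

y = (2)(-2) + 2 = -2
∂L/∂y = 2(y - t) = 2(-2 - -2) = 0
∂y/∂w = x = -2
∂L/∂w = 0 × -2 = 0

Claimed value: -2
Incorrect: The correct gradient is 0.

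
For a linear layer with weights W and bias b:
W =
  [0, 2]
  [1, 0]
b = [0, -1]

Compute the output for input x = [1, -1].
y = [-2, 0]

Wx = [0×1 + 2×-1, 1×1 + 0×-1]
   = [-2, 1]
y = Wx + b = [-2 + 0, 1 + -1] = [-2, 0]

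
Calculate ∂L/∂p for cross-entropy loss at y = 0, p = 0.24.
∂L/∂p = 1.316

∂L/∂p = -y/p + (1-y)/(1-p) = 0 + 1/0.76 = 1.316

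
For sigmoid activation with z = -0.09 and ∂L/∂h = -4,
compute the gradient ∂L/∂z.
∂L/∂z = -0.998

σ(-0.09) = 0.4775
σ'(-0.09) = σ(-0.09)(1 - σ(-0.09)) = 0.4775 × 0.5225 = 0.2495
∂L/∂z = ∂L/∂h · σ'(z) = -4 × 0.2495 = -0.998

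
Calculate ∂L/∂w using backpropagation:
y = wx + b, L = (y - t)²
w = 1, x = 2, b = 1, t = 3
∂L/∂w = 0

y = wx + b = (1)(2) + 1 = 3
∂L/∂y = 2(y - t) = 2(3 - 3) = 0
∂y/∂w = x = 2
∂L/∂w = ∂L/∂y · ∂y/∂w = 0 × 2 = 0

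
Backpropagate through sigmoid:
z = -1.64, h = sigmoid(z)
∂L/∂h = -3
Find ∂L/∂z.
∂L/∂z = -0.4082

σ(-1.64) = 0.1625
σ'(-1.64) = σ(-1.64)(1 - σ(-1.64)) = 0.1625 × 0.8375 = 0.1361
∂L/∂z = ∂L/∂h · σ'(z) = -3 × 0.1361 = -0.4082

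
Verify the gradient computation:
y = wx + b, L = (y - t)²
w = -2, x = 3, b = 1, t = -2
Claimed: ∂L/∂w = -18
Correct

y = (-2)(3) + 1 = -5
∂L/∂y = 2(y - t) = 2(-5 - -2) = -6
∂y/∂w = x = 3
∂L/∂w = -6 × 3 = -18

Claimed value: -18
Correct: The correct gradient is -18.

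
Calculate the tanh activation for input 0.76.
0.6411

tanh(0.76) = (e^(0.76) - e^(-0.76))/(e^(0.76) + e^(-0.76)) = 0.6411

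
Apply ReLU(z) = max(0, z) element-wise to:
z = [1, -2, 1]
h = [1, 0, 1]

ReLU applied element-wise: max(0,1)=1, max(0,-2)=0, max(0,1)=1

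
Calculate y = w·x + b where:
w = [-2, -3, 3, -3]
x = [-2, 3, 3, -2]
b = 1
y = 11

y = (-2)(-2) + (-3)(3) + (3)(3) + (-3)(-2) + 1 = 11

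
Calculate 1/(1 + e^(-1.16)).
0.7613

sigmoid(1.16) = 1/(1 + e^(-1.16)) = 1/(1 + 0.3135) = 0.7613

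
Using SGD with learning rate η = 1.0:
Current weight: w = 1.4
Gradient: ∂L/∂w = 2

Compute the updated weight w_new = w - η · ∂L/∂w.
w_new = -0.6

w_new = w - η·∂L/∂w = 1.4 - 1.0×(2) = 1.4 - (2) = -0.6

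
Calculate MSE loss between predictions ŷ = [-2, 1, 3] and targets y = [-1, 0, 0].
MSE = 3.667

MSE = (1/3)((-2--1)² + (1-0)² + (3-0)²) = (1/3)(1 + 1 + 9) = 3.667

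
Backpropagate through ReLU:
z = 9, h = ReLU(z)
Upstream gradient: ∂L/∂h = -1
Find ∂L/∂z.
∂L/∂z = -1

h = ReLU(9) = 9
Since z > 0: ∂h/∂z = 1
∂L/∂z = ∂L/∂h · ∂h/∂z = -1 × 1 = -1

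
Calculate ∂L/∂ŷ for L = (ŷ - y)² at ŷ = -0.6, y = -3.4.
∂L/∂ŷ = 5.6

∂L/∂ŷ = 2(ŷ - y) = 2(-0.6 - -3.4) = 2(2.8) = 5.6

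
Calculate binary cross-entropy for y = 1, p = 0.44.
L = 0.821

L = -1·log(0.44) - 0·log(0.56) = -log(0.44) = 0.821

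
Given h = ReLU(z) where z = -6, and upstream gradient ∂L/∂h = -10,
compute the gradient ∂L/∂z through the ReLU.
∂L/∂z = 0

h = ReLU(-6) = 0
Since z < 0: ∂h/∂z = 0
∂L/∂z = ∂L/∂h · ∂h/∂z = -10 × 0 = 0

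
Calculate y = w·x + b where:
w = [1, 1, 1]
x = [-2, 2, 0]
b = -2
y = -2

y = (1)(-2) + (1)(2) + (1)(0) + -2 = -2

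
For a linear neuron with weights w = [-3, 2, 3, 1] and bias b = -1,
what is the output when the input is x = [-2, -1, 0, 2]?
y = 5

y = (-3)(-2) + (2)(-1) + (3)(0) + (1)(2) + -1 = 5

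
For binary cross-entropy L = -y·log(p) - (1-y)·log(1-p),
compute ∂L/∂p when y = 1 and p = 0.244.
∂L/∂p = -4.098

∂L/∂p = -y/p + (1-y)/(1-p) = -1/0.244 + 0 = -4.098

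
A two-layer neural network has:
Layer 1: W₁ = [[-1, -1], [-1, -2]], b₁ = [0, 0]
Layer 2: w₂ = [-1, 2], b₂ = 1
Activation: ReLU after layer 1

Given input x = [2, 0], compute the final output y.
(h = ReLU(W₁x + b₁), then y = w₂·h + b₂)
y = 1

Layer 1 pre-activation: z₁ = [-2, -2]
After ReLU: h = [0, 0]
Layer 2 output: y = -1×0 + 2×0 + 1 = 1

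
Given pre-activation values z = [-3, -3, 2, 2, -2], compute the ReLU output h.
h = [0, 0, 2, 2, 0]

ReLU applied element-wise: max(0,-3)=0, max(0,-3)=0, max(0,2)=2, max(0,2)=2, max(0,-2)=0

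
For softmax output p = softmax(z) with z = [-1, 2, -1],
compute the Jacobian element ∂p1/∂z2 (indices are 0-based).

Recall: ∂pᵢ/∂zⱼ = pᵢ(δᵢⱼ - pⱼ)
∂p1/∂z2 = -0.04118

p = softmax(z) = [0.04528, 0.9094, 0.04528]
p1 = 0.9094, p2 = 0.04528

∂p1/∂z2 = -p1 × p2 = -0.9094 × 0.04528 = -0.04118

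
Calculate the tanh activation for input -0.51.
-0.4699

tanh(-0.51) = (e^(-0.51) - e^(0.51))/(e^(-0.51) + e^(0.51)) = -0.4699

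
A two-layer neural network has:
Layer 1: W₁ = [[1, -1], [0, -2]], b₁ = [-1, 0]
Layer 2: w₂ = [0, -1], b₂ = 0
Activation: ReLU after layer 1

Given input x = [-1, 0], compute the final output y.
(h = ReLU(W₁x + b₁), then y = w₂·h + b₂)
y = 0

Layer 1 pre-activation: z₁ = [-2, 0]
After ReLU: h = [0, 0]
Layer 2 output: y = 0×0 + -1×0 + 0 = 0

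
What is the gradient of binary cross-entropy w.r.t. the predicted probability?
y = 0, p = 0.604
∂L/∂p = 2.525

∂L/∂p = -y/p + (1-y)/(1-p) = 0 + 1/0.396 = 2.525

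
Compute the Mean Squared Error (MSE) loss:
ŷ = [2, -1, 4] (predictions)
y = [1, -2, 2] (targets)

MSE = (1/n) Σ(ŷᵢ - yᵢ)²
MSE = 2

MSE = (1/3)((2-1)² + (-1--2)² + (4-2)²) = (1/3)(1 + 1 + 4) = 2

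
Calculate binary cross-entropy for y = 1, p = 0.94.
L = 0.06188

L = -1·log(0.94) - 0·log(0.06) = -log(0.94) = 0.06188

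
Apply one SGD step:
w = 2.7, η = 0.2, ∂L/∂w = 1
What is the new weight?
w_new = 2.5

w_new = w - η·∂L/∂w = 2.7 - 0.2×(1) = 2.7 - (0.2) = 2.5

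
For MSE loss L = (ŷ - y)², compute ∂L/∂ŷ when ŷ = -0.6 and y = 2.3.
∂L/∂ŷ = -5.8

∂L/∂ŷ = 2(ŷ - y) = 2(-0.6 - 2.3) = 2(-2.9) = -5.8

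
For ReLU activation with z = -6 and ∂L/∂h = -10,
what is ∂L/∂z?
∂L/∂z = 0

h = ReLU(-6) = 0
Since z < 0: ∂h/∂z = 0
∂L/∂z = ∂L/∂h · ∂h/∂z = -10 × 0 = 0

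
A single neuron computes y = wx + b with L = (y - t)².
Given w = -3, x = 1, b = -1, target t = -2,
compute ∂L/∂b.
∂L/∂b = -4

y = wx + b = (-3)(1) + -1 = -4
∂L/∂y = 2(y - t) = 2(-4 - -2) = -4
∂y/∂b = 1
∂L/∂b = ∂L/∂y · ∂y/∂b = -4 × 1 = -4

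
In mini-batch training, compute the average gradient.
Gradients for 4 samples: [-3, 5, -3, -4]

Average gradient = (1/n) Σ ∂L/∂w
Average gradient = -1.25

Average = (1/4)(-3 + 5 + -3 + -4) = -5/4 = -1.25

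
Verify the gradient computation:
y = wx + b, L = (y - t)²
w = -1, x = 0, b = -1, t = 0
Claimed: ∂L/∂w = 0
Correct

y = (-1)(0) + -1 = -1
∂L/∂y = 2(y - t) = 2(-1 - 0) = -2
∂y/∂w = x = 0
∂L/∂w = -2 × 0 = 0

Claimed value: 0
Correct: The correct gradient is 0.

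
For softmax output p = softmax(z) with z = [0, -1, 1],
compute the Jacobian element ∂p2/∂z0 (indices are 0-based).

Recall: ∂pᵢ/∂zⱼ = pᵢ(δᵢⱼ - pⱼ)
∂p2/∂z0 = -0.1628

p = softmax(z) = [0.2447, 0.09003, 0.6652]
p2 = 0.6652, p0 = 0.2447

∂p2/∂z0 = -p2 × p0 = -0.6652 × 0.2447 = -0.1628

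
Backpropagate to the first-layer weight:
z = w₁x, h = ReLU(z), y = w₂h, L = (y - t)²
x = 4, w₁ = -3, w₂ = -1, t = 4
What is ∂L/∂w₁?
∂L/∂w₁ = 0

Forward pass:
z = w₁x = -3×4 = -12
h = ReLU(-12) = 0
y = w₂h = -1×0 = 0

Backward pass:
∂L/∂y = 2(y - t) = 2(0 - 4) = -8
∂y/∂h = w₂ = -1
∂h/∂z = 0 (ReLU derivative)
∂z/∂w₁ = x = 4

∂L/∂w₁ = -8 × -1 × 0 × 4 = 0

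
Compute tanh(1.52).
0.9087

tanh(1.52) = (e^(1.52) - e^(-1.52))/(e^(1.52) + e^(-1.52)) = 0.9087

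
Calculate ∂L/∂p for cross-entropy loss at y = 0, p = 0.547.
∂L/∂p = 2.208

∂L/∂p = -y/p + (1-y)/(1-p) = 0 + 1/0.453 = 2.208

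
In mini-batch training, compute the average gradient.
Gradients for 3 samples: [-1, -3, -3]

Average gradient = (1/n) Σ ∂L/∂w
Average gradient = -2.333

Average = (1/3)(-1 + -3 + -3) = -7/3 = -2.333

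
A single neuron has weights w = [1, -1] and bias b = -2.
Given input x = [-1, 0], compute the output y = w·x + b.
y = -3

y = (1)(-1) + (-1)(0) + -2 = -3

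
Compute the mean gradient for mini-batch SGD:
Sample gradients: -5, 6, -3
Average gradient = -0.6667

Average = (1/3)(-5 + 6 + -3) = -2/3 = -0.6667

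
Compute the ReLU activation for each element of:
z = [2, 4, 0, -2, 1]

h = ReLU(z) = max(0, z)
h = [2, 4, 0, 0, 1]

ReLU applied element-wise: max(0,2)=2, max(0,4)=4, max(0,0)=0, max(0,-2)=0, max(0,1)=1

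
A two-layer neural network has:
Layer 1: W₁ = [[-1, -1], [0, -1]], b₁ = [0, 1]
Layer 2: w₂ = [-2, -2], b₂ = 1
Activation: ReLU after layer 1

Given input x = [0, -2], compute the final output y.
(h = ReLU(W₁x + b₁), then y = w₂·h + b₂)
y = -9

Layer 1 pre-activation: z₁ = [2, 3]
After ReLU: h = [2, 3]
Layer 2 output: y = -2×2 + -2×3 + 1 = -9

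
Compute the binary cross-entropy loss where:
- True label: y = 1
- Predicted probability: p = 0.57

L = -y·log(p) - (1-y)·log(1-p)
L = 0.5621

L = -1·log(0.57) - 0·log(0.43) = -log(0.57) = 0.5621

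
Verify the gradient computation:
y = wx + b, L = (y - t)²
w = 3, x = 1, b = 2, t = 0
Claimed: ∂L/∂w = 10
Correct

y = (3)(1) + 2 = 5
∂L/∂y = 2(y - t) = 2(5 - 0) = 10
∂y/∂w = x = 1
∂L/∂w = 10 × 1 = 10

Claimed value: 10
Correct: The correct gradient is 10.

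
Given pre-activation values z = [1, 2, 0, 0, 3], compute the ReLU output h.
h = [1, 2, 0, 0, 3]

ReLU applied element-wise: max(0,1)=1, max(0,2)=2, max(0,0)=0, max(0,0)=0, max(0,3)=3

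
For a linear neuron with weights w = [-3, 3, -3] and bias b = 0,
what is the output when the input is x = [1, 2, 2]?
y = -3

y = (-3)(1) + (3)(2) + (-3)(2) + 0 = -3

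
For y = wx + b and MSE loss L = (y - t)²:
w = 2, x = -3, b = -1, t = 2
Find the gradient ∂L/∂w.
∂L/∂w = 54

y = wx + b = (2)(-3) + -1 = -7
∂L/∂y = 2(y - t) = 2(-7 - 2) = -18
∂y/∂w = x = -3
∂L/∂w = ∂L/∂y · ∂y/∂w = -18 × -3 = 54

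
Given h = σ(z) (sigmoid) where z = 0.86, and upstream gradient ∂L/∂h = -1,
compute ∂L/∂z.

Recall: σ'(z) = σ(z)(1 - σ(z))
∂L/∂z = -0.2089

σ(0.86) = 0.7027
σ'(0.86) = σ(0.86)(1 - σ(0.86)) = 0.7027 × 0.2973 = 0.2089
∂L/∂z = ∂L/∂h · σ'(z) = -1 × 0.2089 = -0.2089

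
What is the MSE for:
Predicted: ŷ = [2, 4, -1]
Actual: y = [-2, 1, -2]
MSE = 8.667

MSE = (1/3)((2--2)² + (4-1)² + (-1--2)²) = (1/3)(16 + 9 + 1) = 8.667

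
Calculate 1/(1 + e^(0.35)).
0.4134

sigmoid(-0.35) = 1/(1 + e^(0.35)) = 1/(1 + 1.419) = 0.4134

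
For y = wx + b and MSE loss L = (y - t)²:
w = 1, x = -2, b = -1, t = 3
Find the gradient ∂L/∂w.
∂L/∂w = 24

y = wx + b = (1)(-2) + -1 = -3
∂L/∂y = 2(y - t) = 2(-3 - 3) = -12
∂y/∂w = x = -2
∂L/∂w = ∂L/∂y · ∂y/∂w = -12 × -2 = 24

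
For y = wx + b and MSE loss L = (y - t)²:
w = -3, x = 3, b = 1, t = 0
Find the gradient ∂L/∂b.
∂L/∂b = -16

y = wx + b = (-3)(3) + 1 = -8
∂L/∂y = 2(y - t) = 2(-8 - 0) = -16
∂y/∂b = 1
∂L/∂b = ∂L/∂y · ∂y/∂b = -16 × 1 = -16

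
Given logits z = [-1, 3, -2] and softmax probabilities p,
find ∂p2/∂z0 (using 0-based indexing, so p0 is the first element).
∂p2/∂z0 = -0.0001175

p = softmax(z) = [0.01787, 0.9756, 0.006573]
p2 = 0.006573, p0 = 0.01787

∂p2/∂z0 = -p2 × p0 = -0.006573 × 0.01787 = -0.0001175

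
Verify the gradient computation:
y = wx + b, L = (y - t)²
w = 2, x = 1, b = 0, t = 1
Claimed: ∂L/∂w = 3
Incorrect

y = (2)(1) + 0 = 2
∂L/∂y = 2(y - t) = 2(2 - 1) = 2
∂y/∂w = x = 1
∂L/∂w = 2 × 1 = 2

Claimed value: 3
Incorrect: The correct gradient is 2.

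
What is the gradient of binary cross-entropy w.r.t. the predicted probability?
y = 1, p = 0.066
∂L/∂p = -15.15

∂L/∂p = -y/p + (1-y)/(1-p) = -1/0.066 + 0 = -15.15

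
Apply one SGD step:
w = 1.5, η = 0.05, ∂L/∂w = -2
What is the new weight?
w_new = 1.6

w_new = w - η·∂L/∂w = 1.5 - 0.05×(-2) = 1.5 - (-0.1) = 1.6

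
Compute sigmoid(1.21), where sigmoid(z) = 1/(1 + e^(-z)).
0.7703

sigmoid(1.21) = 1/(1 + e^(-1.21)) = 1/(1 + 0.2982) = 0.7703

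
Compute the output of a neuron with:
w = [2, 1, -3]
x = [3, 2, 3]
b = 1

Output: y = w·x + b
y = 0

y = (2)(3) + (1)(2) + (-3)(3) + 1 = 0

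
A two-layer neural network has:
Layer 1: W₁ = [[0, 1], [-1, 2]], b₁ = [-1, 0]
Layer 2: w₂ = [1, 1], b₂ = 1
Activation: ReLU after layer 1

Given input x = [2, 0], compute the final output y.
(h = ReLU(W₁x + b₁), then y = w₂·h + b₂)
y = 1

Layer 1 pre-activation: z₁ = [-1, -2]
After ReLU: h = [0, 0]
Layer 2 output: y = 1×0 + 1×0 + 1 = 1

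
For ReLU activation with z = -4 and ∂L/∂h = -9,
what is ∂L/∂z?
∂L/∂z = 0

h = ReLU(-4) = 0
Since z < 0: ∂h/∂z = 0
∂L/∂z = ∂L/∂h · ∂h/∂z = -9 × 0 = 0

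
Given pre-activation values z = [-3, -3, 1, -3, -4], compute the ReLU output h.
h = [0, 0, 1, 0, 0]

ReLU applied element-wise: max(0,-3)=0, max(0,-3)=0, max(0,1)=1, max(0,-3)=0, max(0,-4)=0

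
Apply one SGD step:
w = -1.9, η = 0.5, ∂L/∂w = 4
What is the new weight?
w_new = -3.9

w_new = w - η·∂L/∂w = -1.9 - 0.5×(4) = -1.9 - (2) = -3.9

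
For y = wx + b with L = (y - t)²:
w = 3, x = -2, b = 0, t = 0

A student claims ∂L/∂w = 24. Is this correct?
Correct

y = (3)(-2) + 0 = -6
∂L/∂y = 2(y - t) = 2(-6 - 0) = -12
∂y/∂w = x = -2
∂L/∂w = -12 × -2 = 24

Claimed value: 24
Correct: The correct gradient is 24.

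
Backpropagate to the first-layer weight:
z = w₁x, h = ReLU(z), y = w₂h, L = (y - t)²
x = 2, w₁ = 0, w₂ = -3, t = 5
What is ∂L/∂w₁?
∂L/∂w₁ = 0

Forward pass:
z = w₁x = 0×2 = 0
h = ReLU(0) = 0
y = w₂h = -3×0 = 0

Backward pass:
∂L/∂y = 2(y - t) = 2(0 - 5) = -10
∂y/∂h = w₂ = -3
∂h/∂z = 0 (ReLU derivative)
∂z/∂w₁ = x = 2

∂L/∂w₁ = -10 × -3 × 0 × 2 = 0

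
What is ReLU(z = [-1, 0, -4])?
h = [0, 0, 0]

ReLU applied element-wise: max(0,-1)=0, max(0,0)=0, max(0,-4)=0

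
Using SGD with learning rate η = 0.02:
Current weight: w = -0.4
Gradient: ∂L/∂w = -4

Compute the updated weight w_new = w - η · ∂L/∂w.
w_new = -0.32

w_new = w - η·∂L/∂w = -0.4 - 0.02×(-4) = -0.4 - (-0.08) = -0.32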